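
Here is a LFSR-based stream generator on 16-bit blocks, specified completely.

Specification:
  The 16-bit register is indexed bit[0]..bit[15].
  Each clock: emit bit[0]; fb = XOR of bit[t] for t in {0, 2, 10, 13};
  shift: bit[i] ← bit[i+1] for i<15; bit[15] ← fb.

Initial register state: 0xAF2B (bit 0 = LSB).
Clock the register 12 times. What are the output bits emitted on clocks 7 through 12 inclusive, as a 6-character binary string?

reg_0 = 0xAF2B
clock 1: out=1, reg = 0xD795
clock 2: out=1, reg = 0xEBCA
clock 3: out=0, reg = 0xF5E5
clock 4: out=1, reg = 0x7AF2
clock 5: out=0, reg = 0xBD79
clock 6: out=1, reg = 0xDEBC
clock 7: out=0, reg = 0x6F5E
clock 8: out=0, reg = 0xB7AF
clock 9: out=1, reg = 0x5BD7
clock 10: out=1, reg = 0x2DEB
clock 11: out=1, reg = 0x96F5
clock 12: out=1, reg = 0xCB7A

001111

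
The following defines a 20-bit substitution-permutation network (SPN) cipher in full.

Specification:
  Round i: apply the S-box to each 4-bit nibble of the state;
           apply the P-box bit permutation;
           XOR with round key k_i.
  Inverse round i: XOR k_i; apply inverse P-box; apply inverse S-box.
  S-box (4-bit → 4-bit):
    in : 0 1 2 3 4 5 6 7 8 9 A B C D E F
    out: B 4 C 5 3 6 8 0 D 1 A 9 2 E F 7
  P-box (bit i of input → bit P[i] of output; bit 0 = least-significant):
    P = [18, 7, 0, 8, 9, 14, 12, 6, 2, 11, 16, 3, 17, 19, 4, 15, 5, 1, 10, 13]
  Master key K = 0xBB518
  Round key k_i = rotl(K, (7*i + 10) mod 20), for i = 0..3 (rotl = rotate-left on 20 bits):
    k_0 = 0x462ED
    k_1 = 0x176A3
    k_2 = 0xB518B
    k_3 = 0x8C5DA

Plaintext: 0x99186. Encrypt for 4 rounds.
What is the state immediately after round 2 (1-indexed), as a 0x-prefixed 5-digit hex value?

0x06562

s_0 = plaintext = 0x99186
s_1 = Round(s_0, k_0) = 0x7718D
s_2 = Round(s_1, k_1) = 0x06562
s_3 = Round(s_2, k_2) = 0xAF8E8
s_4 = Round(s_3, k_3) = 0x7B685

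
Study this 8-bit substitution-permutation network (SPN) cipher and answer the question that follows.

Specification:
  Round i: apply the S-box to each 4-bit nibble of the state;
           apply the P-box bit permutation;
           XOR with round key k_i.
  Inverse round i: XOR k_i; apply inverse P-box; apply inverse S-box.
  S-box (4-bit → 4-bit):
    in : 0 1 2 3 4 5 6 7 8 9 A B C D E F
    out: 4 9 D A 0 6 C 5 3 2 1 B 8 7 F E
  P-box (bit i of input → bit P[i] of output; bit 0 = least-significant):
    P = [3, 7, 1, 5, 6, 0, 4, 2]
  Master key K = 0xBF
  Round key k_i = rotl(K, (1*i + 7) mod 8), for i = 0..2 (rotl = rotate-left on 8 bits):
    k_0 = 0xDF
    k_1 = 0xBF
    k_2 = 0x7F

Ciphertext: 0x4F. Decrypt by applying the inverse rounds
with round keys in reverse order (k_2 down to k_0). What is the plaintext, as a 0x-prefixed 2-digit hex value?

0x49

s_0 = ciphertext = 0x4F
s_1 = InvRound(s_0, k_2) = 0x0C
s_2 = InvRound(s_1, k_1) = 0x5F
s_3 = InvRound(s_2, k_0) = 0x49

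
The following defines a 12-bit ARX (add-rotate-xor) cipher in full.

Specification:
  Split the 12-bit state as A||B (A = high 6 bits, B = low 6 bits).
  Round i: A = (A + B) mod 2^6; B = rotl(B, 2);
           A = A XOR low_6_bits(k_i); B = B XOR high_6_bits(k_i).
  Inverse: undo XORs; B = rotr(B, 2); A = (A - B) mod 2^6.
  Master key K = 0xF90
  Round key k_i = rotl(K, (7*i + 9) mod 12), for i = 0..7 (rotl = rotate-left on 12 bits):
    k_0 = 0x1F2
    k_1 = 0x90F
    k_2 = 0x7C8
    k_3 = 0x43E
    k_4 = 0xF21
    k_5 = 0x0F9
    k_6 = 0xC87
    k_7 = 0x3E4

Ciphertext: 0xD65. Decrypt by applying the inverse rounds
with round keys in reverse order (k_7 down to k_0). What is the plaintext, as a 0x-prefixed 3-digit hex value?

0x3CE

s_0 = ciphertext = 0xD65
s_1 = InvRound(s_0, k_7) = 0x9EA
s_2 = InvRound(s_1, k_6) = 0x686
s_3 = InvRound(s_2, k_5) = 0x491
s_4 = InvRound(s_3, k_4) = 0x61B
s_5 = InvRound(s_4, k_3) = 0xD32
s_6 = InvRound(s_5, k_2) = 0x85B
s_7 = InvRound(s_6, k_1) = 0xBFF
s_8 = InvRound(s_7, k_0) = 0x3CE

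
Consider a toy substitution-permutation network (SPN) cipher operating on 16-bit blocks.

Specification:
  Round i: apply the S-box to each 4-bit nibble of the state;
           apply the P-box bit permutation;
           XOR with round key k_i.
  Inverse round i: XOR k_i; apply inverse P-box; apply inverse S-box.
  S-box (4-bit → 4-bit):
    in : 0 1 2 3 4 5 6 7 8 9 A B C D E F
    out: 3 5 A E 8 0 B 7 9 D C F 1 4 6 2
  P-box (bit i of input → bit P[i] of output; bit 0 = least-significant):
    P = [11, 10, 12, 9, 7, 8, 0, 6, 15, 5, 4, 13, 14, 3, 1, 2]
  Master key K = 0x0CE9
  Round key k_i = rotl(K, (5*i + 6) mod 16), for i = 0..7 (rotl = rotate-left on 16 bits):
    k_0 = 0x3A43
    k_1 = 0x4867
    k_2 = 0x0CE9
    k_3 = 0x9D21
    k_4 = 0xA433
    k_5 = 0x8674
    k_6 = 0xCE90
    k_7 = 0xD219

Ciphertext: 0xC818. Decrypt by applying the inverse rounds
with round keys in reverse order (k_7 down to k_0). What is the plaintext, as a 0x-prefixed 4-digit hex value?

s_0 = ciphertext = 0xC818
s_1 = InvRound(s_0, k_7) = 0x55D9
s_2 = InvRound(s_1, k_6) = 0xFC39
s_3 = InvRound(s_2, k_5) = 0x64A9
s_4 = InvRound(s_3, k_4) = 0x71C5
s_5 = InvRound(s_4, k_3) = 0x8680
s_6 = InvRound(s_5, k_2) = 0xF0A8
s_7 = InvRound(s_6, k_1) = 0x3891
s_8 = InvRound(s_7, k_0) = 0xDD84

0xDD84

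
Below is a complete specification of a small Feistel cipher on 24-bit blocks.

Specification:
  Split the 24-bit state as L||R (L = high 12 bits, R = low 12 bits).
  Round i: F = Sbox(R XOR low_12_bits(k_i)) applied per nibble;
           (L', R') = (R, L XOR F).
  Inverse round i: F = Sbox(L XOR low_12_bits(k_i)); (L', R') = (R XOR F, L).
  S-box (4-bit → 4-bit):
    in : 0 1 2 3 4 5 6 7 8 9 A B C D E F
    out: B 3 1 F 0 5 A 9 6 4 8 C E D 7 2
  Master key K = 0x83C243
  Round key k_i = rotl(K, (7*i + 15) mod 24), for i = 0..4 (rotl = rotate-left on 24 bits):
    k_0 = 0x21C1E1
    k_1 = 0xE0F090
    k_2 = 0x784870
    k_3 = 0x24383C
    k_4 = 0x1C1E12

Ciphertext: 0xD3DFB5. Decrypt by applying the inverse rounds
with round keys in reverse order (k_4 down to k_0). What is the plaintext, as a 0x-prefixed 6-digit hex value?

s_0 = ciphertext = 0xD3DFB5
s_1 = InvRound(s_0, k_4) = 0x0A7D3D
s_2 = InvRound(s_1, k_3) = 0xB710A7
s_3 = InvRound(s_2, k_2) = 0xF14B71
s_4 = InvRound(s_3, k_1) = 0x911F14
s_5 = InvRound(s_4, k_0) = 0x93F911

0x93F911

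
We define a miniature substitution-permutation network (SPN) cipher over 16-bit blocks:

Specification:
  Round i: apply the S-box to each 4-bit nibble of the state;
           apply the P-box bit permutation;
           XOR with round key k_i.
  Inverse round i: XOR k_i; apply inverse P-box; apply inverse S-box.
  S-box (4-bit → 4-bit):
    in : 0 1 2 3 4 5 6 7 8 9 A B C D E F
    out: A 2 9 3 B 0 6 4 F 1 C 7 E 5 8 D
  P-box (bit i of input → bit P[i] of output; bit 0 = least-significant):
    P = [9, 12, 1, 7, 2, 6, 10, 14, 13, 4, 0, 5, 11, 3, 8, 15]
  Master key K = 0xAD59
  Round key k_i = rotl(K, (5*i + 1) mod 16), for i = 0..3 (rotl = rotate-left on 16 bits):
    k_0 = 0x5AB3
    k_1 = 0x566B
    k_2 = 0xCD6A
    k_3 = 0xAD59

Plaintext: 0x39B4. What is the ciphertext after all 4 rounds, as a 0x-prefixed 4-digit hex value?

s_0 = plaintext = 0x39B4
s_1 = Round(s_0, k_0) = 0x647F
s_2 = Round(s_1, k_1) = 0x71D1
s_3 = Round(s_2, k_2) = 0xD87E
s_4 = Round(s_3, k_3) = 0x80E8

0x80E8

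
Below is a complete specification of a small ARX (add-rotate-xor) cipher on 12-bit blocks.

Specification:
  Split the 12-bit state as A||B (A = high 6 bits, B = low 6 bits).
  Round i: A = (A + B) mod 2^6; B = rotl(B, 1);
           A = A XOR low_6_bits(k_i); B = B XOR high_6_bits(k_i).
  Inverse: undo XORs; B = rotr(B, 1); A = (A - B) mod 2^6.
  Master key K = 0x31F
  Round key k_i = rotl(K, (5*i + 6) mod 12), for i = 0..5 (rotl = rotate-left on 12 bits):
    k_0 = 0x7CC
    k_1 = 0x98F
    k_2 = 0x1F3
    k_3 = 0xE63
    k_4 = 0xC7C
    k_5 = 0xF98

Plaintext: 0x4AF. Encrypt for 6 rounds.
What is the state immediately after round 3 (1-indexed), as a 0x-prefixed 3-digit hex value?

0x6CA

s_0 = plaintext = 0x4AF
s_1 = Round(s_0, k_0) = 0x340
s_2 = Round(s_1, k_1) = 0x0A6
s_3 = Round(s_2, k_2) = 0x6CA
s_4 = Round(s_3, k_3) = 0x1AD
s_5 = Round(s_4, k_4) = 0x3EA
s_6 = Round(s_5, k_5) = 0x86B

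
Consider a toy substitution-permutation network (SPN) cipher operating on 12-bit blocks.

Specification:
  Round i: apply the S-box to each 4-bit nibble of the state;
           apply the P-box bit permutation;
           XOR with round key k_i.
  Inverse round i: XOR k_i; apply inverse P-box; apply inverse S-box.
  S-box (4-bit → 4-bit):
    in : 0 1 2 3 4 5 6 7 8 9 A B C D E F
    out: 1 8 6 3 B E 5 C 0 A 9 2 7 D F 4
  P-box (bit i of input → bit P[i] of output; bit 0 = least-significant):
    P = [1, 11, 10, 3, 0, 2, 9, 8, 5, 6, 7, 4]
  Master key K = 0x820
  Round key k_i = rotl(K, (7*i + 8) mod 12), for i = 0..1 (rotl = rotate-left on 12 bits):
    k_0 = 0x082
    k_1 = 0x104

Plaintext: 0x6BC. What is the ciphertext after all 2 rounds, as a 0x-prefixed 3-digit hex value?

s_0 = plaintext = 0x6BC
s_1 = Round(s_0, k_0) = 0xC24
s_2 = Round(s_1, k_1) = 0xBEA

0xBEA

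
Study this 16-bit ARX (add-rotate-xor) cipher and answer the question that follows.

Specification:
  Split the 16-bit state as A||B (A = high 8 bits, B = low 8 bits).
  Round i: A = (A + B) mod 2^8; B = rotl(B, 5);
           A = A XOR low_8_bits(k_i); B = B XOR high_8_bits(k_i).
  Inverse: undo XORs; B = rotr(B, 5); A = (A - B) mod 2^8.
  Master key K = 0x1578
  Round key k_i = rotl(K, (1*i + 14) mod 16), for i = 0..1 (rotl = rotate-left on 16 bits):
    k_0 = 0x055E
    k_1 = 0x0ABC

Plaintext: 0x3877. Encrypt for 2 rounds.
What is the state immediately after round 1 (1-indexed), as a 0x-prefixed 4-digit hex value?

0xF1EB

s_0 = plaintext = 0x3877
s_1 = Round(s_0, k_0) = 0xF1EB
s_2 = Round(s_1, k_1) = 0x6077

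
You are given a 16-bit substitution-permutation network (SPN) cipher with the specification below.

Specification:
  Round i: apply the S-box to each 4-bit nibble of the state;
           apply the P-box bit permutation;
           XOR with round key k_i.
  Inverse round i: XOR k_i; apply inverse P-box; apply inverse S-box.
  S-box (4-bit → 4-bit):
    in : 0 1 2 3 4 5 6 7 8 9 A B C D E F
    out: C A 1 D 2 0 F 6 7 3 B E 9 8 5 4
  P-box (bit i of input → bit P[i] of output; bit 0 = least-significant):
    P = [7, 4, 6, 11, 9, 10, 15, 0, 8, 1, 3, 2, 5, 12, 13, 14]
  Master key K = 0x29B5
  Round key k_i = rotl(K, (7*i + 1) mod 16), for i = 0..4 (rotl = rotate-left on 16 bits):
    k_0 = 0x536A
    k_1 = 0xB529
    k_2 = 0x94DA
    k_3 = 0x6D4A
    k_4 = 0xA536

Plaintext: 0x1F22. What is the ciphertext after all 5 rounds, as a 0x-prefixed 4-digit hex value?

0x18A6

s_0 = plaintext = 0x1F22
s_1 = Round(s_0, k_0) = 0x01E2
s_2 = Round(s_1, k_1) = 0x57AF
s_3 = Round(s_2, k_2) = 0x9291
s_4 = Round(s_3, k_3) = 0x727A
s_5 = Round(s_4, k_4) = 0x18A6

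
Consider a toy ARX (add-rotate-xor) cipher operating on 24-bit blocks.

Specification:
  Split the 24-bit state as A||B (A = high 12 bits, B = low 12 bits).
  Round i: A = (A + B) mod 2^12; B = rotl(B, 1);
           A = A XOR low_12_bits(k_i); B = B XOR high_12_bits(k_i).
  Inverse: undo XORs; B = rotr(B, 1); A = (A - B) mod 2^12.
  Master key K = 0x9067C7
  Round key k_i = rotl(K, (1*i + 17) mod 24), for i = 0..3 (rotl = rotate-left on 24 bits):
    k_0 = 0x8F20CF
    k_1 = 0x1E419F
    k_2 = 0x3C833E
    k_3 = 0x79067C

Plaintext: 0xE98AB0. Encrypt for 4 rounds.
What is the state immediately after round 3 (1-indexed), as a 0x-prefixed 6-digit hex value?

0x27664F

s_0 = plaintext = 0xE98AB0
s_1 = Round(s_0, k_0) = 0x987D93
s_2 = Round(s_1, k_1) = 0x685AC3
s_3 = Round(s_2, k_2) = 0x27664F
s_4 = Round(s_3, k_3) = 0xEB9B0E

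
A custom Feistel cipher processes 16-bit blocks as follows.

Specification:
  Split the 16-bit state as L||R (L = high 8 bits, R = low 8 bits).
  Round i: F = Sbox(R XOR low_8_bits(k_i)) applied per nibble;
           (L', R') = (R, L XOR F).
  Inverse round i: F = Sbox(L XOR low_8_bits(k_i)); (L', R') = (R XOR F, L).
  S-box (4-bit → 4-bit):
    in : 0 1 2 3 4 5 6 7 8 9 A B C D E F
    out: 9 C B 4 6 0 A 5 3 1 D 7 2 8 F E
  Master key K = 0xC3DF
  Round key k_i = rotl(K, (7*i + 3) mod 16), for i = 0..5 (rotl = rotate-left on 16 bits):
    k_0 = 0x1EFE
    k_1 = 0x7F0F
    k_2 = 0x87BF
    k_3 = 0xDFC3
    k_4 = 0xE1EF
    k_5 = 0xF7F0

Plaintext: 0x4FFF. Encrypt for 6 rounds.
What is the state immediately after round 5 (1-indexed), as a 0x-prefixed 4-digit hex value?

s_0 = plaintext = 0x4FFF
s_1 = Round(s_0, k_0) = 0xFFD3
s_2 = Round(s_1, k_1) = 0xD37D
s_3 = Round(s_2, k_2) = 0x7DF8
s_4 = Round(s_3, k_3) = 0xF83A
s_5 = Round(s_4, k_4) = 0x3A78
s_6 = Round(s_5, k_5) = 0x7809

0x3A78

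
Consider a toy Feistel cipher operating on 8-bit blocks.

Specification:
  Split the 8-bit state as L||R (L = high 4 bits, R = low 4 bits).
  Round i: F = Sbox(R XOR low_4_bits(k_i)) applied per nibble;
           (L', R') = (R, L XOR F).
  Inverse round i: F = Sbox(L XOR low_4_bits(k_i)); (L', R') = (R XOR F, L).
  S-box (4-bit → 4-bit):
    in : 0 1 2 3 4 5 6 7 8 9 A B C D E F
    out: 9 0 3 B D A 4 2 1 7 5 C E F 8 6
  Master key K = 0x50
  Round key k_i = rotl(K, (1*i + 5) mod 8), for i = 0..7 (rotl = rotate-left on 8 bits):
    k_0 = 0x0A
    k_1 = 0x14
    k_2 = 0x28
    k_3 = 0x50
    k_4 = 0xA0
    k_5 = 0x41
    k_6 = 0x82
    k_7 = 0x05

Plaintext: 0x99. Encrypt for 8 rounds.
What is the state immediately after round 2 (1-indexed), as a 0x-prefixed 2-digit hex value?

0x2D

s_0 = plaintext = 0x99
s_1 = Round(s_0, k_0) = 0x92
s_2 = Round(s_1, k_1) = 0x2D
s_3 = Round(s_2, k_2) = 0xD8
s_4 = Round(s_3, k_3) = 0x8C
s_5 = Round(s_4, k_4) = 0xC6
s_6 = Round(s_5, k_5) = 0x6E
s_7 = Round(s_6, k_6) = 0xE8
s_8 = Round(s_7, k_7) = 0x81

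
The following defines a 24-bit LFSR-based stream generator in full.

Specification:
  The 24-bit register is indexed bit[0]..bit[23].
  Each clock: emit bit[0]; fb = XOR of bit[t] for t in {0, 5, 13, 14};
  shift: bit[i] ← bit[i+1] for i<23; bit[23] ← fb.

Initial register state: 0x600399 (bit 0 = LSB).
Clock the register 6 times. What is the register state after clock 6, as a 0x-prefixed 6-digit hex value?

0x15800E

reg_0 = 0x600399
clock 1: out=1, reg = 0xB001CC
clock 2: out=0, reg = 0x5800E6
clock 3: out=0, reg = 0xAC0073
clock 4: out=1, reg = 0x560039
clock 5: out=1, reg = 0x2B001C
clock 6: out=0, reg = 0x15800E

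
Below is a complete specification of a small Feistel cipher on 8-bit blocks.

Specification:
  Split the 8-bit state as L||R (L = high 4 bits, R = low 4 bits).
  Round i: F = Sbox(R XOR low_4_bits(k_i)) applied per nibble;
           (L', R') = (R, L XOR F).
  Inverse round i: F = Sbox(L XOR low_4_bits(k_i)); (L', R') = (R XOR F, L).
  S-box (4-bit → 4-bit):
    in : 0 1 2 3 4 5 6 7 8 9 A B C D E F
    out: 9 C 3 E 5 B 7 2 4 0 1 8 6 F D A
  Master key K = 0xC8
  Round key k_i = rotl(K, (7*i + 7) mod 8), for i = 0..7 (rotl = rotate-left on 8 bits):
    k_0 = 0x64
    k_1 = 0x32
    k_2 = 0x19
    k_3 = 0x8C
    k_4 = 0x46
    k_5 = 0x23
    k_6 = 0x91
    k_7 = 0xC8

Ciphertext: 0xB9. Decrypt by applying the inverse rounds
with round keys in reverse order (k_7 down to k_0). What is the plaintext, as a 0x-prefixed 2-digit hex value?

s_0 = ciphertext = 0xB9
s_1 = InvRound(s_0, k_7) = 0x7B
s_2 = InvRound(s_1, k_6) = 0xC7
s_3 = InvRound(s_2, k_5) = 0xDC
s_4 = InvRound(s_3, k_4) = 0x4D
s_5 = InvRound(s_4, k_3) = 0x94
s_6 = InvRound(s_5, k_2) = 0xD9
s_7 = InvRound(s_6, k_1) = 0x3D
s_8 = InvRound(s_7, k_0) = 0xF3

0xF3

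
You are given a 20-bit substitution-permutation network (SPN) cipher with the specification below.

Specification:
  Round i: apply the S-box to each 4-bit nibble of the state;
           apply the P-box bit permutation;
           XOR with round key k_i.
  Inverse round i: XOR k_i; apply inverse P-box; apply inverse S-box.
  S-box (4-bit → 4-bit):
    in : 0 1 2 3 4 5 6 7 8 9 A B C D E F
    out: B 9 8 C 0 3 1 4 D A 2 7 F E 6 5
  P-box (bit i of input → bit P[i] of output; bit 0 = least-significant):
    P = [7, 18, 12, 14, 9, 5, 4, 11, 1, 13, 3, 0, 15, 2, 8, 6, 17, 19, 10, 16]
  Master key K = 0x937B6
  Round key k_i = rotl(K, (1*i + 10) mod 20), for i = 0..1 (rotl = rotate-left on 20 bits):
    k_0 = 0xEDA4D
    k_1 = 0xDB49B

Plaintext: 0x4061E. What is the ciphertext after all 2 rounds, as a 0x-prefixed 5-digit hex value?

s_0 = plaintext = 0x4061E
s_1 = Round(s_0, k_0) = 0xA400B
s_2 = Round(s_1, k_1) = 0x18E38

0x18E38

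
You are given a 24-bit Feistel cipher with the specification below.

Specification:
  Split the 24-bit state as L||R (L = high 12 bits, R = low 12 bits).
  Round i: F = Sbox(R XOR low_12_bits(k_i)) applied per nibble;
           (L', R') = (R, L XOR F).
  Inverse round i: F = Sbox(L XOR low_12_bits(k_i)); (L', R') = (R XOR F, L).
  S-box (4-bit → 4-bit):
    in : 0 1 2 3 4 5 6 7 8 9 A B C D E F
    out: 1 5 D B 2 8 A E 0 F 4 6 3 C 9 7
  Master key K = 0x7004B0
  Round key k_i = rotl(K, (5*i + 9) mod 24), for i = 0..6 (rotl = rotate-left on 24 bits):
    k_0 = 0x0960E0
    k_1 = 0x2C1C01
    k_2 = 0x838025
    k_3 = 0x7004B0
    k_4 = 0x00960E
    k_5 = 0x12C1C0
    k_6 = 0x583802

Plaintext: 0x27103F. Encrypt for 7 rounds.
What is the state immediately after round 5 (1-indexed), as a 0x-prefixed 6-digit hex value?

0x8C3468

s_0 = plaintext = 0x27103F
s_1 = Round(s_0, k_0) = 0x03F3B6
s_2 = Round(s_1, k_1) = 0x3B6751
s_3 = Round(s_2, k_2) = 0x751D54
s_4 = Round(s_3, k_3) = 0xD548C3
s_5 = Round(s_4, k_4) = 0x8C3468
s_6 = Round(s_5, k_5) = 0x468083
s_7 = Round(s_6, k_6) = 0x08346D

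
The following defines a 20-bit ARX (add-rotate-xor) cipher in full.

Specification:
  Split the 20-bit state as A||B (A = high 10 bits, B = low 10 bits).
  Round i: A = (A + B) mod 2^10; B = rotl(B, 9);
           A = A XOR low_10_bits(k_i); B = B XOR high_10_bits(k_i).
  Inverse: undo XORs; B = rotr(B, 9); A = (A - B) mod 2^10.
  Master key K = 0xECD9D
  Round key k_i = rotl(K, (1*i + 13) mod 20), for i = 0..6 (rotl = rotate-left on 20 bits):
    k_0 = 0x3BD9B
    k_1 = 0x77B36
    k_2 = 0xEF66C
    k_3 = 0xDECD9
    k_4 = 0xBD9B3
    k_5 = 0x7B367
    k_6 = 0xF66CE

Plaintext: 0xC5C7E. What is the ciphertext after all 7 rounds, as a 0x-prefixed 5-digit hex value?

0x779CB

s_0 = plaintext = 0xC5C7E
s_1 = Round(s_0, k_0) = 0x838D0
s_2 = Round(s_1, k_1) = 0x7A1B6
s_3 = Round(s_2, k_2) = 0x7CB66
s_4 = Round(s_3, k_3) = 0x606C8
s_5 = Round(s_4, k_4) = 0x7EB92
s_6 = Round(s_5, k_5) = 0xBAC25
s_7 = Round(s_6, k_6) = 0x779CB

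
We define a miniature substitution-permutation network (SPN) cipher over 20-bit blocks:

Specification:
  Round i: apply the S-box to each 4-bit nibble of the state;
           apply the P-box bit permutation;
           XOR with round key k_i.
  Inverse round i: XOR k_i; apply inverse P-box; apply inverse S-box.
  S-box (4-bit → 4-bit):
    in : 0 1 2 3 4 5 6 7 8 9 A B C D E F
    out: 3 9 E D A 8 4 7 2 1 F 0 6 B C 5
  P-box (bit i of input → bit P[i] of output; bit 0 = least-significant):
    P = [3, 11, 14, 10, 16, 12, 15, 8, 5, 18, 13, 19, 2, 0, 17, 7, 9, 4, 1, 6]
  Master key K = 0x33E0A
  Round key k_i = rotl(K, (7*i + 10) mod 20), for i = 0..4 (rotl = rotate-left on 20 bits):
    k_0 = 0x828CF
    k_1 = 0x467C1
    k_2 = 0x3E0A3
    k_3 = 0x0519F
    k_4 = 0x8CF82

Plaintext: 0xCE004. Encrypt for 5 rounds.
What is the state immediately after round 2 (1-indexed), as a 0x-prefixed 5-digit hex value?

0xBF94F

s_0 = plaintext = 0xCE004
s_1 = Round(s_0, k_0) = 0xF347D
s_2 = Round(s_1, k_1) = 0xBF94F
s_3 = Round(s_2, k_2) = 0x1B18F
s_4 = Round(s_3, k_3) = 0x803F7
s_5 = Round(s_4, k_4) = 0x127BF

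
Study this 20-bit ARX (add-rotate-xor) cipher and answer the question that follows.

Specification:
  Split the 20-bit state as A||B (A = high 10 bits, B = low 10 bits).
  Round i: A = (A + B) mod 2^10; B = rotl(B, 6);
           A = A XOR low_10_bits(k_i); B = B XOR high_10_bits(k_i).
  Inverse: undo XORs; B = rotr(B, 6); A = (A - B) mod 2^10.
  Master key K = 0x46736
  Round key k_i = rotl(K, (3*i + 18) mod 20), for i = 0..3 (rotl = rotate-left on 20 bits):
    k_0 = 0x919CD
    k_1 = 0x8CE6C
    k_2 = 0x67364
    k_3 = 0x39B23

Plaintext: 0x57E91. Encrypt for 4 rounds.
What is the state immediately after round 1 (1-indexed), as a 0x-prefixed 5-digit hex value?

s_0 = plaintext = 0x57E91
s_1 = Round(s_0, k_0) = 0x8F62F
s_2 = Round(s_1, k_1) = 0x801D1
s_3 = Round(s_2, k_2) = 0x2D5C1
s_4 = Round(s_3, k_3) = 0x554BA

0x8F62F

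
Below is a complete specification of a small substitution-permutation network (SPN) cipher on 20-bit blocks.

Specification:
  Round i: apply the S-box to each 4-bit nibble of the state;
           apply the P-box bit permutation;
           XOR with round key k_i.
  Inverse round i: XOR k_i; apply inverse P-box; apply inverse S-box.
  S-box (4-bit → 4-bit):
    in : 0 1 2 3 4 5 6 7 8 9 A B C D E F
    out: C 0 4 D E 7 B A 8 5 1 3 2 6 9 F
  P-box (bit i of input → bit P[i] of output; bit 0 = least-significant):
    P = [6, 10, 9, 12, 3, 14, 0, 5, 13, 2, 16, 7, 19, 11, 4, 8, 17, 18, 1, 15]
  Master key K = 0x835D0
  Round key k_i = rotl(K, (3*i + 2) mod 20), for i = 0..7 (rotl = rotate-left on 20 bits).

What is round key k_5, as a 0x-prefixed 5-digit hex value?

K = 0x835D0
k_0 = rotl(K, (3*0+2) mod 20) = rotl(K, 2) = 0x0D742
k_1 = rotl(K, (3*1+2) mod 20) = rotl(K, 5) = 0x6BA10
k_2 = rotl(K, (3*2+2) mod 20) = rotl(K, 8) = 0x5D083
k_3 = rotl(K, (3*3+2) mod 20) = rotl(K, 11) = 0xE841A
k_4 = rotl(K, (3*4+2) mod 20) = rotl(K, 14) = 0x420D7
k_5 = rotl(K, (3*5+2) mod 20) = rotl(K, 17) = 0x106BA

0x106BA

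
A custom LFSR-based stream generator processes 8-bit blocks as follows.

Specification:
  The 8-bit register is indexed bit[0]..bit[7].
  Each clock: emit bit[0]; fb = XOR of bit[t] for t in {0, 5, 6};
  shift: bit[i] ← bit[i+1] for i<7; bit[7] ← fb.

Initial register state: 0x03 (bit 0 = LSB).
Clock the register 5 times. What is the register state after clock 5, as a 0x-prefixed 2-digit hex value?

0x38

reg_0 = 0x03
clock 1: out=1, reg = 0x81
clock 2: out=1, reg = 0xC0
clock 3: out=0, reg = 0xE0
clock 4: out=0, reg = 0x70
clock 5: out=0, reg = 0x38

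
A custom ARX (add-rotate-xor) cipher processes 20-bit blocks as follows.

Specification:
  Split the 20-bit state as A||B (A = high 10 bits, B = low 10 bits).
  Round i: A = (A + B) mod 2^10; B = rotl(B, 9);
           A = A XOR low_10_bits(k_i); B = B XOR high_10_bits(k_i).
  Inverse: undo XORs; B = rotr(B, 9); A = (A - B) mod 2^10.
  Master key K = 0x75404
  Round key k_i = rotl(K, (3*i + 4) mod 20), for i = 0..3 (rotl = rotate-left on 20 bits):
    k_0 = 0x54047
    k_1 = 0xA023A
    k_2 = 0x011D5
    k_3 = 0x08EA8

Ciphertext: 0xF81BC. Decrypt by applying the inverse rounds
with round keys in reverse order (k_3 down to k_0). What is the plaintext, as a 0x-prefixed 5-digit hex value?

s_0 = ciphertext = 0xF81BC
s_1 = InvRound(s_0, k_3) = 0x82B3E
s_2 = InvRound(s_1, k_2) = 0x5AA75
s_3 = InvRound(s_2, k_1) = 0x599EA
s_4 = InvRound(s_3, k_0) = 0xEB574

0xEB574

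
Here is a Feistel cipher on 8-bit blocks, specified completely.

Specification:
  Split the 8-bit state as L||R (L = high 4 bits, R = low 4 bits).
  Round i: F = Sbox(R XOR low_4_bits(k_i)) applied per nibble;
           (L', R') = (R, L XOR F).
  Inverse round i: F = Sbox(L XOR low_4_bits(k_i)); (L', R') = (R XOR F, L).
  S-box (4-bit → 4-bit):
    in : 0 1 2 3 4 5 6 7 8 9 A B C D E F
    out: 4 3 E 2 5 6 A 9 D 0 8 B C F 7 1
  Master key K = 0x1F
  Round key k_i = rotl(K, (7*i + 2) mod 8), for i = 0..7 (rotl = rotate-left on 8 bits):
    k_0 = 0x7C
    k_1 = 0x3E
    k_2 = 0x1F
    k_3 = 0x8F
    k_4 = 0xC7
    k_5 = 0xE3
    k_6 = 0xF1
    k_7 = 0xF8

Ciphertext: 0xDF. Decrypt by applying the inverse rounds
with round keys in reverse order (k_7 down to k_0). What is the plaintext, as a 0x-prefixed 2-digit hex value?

s_0 = ciphertext = 0xDF
s_1 = InvRound(s_0, k_7) = 0x9D
s_2 = InvRound(s_1, k_6) = 0x09
s_3 = InvRound(s_2, k_5) = 0xB0
s_4 = InvRound(s_3, k_4) = 0xCB
s_5 = InvRound(s_4, k_3) = 0x9C
s_6 = InvRound(s_5, k_2) = 0x69
s_7 = InvRound(s_6, k_1) = 0x46
s_8 = InvRound(s_7, k_0) = 0xB4

0xB4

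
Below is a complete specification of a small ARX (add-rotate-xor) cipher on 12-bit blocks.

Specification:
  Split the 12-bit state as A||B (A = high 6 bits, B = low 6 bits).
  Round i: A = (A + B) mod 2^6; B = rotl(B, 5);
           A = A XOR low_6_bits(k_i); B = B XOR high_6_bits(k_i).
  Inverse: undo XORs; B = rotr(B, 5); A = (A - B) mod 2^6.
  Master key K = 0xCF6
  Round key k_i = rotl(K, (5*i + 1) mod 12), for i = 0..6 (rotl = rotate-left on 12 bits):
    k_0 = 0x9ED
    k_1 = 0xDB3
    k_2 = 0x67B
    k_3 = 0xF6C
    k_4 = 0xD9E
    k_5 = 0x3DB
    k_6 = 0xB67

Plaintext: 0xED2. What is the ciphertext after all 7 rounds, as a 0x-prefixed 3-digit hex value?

0x16E

s_0 = plaintext = 0xED2
s_1 = Round(s_0, k_0) = 0x82E
s_2 = Round(s_1, k_1) = 0xF61
s_3 = Round(s_2, k_2) = 0x969
s_4 = Round(s_3, k_3) = 0x889
s_5 = Round(s_4, k_4) = 0xD52
s_6 = Round(s_5, k_5) = 0x706
s_7 = Round(s_6, k_6) = 0x16E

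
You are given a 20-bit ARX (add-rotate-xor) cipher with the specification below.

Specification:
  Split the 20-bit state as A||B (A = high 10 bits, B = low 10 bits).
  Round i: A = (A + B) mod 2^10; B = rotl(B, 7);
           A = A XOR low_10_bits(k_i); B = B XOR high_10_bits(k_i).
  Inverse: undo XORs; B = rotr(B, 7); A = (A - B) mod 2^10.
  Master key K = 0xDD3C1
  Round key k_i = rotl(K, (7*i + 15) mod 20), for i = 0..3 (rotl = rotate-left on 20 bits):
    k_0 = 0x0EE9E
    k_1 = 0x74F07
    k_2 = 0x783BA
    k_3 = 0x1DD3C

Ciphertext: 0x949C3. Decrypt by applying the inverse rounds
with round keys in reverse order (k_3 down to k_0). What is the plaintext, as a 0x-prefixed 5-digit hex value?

s_0 = ciphertext = 0x949C3
s_1 = InvRound(s_0, k_3) = 0x72DA3
s_2 = InvRound(s_1, k_2) = 0x16618
s_3 = InvRound(s_2, k_1) = 0x3FE5F
s_4 = InvRound(s_3, k_0) = 0xCF724

0xCF724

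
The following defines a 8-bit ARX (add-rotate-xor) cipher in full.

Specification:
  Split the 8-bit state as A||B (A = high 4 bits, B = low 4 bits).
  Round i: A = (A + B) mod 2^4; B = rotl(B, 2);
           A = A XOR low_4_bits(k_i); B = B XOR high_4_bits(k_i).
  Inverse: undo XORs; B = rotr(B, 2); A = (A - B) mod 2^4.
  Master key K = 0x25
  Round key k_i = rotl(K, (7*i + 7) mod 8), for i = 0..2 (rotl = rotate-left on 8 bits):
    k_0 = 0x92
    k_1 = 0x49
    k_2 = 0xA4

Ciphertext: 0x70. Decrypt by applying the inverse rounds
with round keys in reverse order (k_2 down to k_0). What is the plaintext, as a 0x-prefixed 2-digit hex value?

s_0 = ciphertext = 0x70
s_1 = InvRound(s_0, k_2) = 0x9A
s_2 = InvRound(s_1, k_1) = 0x5B
s_3 = InvRound(s_2, k_0) = 0xF8

0xF8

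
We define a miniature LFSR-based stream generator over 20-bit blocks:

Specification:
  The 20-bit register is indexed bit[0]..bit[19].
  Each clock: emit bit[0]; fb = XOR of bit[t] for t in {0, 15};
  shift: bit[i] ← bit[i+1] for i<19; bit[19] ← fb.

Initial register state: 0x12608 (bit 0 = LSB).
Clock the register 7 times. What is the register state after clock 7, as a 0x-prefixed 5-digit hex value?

0x9424C

reg_0 = 0x12608
clock 1: out=0, reg = 0x09304
clock 2: out=0, reg = 0x84982
clock 3: out=0, reg = 0x424C1
clock 4: out=1, reg = 0xA1260
clock 5: out=0, reg = 0x50930
clock 6: out=0, reg = 0x28498
clock 7: out=0, reg = 0x9424C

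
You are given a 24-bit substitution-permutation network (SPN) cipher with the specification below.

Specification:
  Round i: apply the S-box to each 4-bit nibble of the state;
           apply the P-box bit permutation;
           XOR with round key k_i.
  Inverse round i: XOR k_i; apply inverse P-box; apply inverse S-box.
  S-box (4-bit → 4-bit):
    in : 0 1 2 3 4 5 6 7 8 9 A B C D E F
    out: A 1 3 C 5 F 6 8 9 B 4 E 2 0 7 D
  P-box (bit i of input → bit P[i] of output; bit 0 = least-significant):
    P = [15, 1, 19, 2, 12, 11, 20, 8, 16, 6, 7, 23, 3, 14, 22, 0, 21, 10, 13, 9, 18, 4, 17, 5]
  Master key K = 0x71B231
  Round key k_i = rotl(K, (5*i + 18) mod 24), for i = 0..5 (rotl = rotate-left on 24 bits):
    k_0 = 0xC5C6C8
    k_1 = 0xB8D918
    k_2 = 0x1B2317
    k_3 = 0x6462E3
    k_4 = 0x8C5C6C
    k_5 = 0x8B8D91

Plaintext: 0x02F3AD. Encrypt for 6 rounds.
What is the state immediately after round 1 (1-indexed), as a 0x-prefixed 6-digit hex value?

s_0 = plaintext = 0x02F3AD
s_1 = Round(s_0, k_0) = 0x35C271
s_2 = Round(s_1, k_1) = 0x9B3E78
s_3 = Round(s_2, k_2) = 0x5E84E2
s_4 = Round(s_3, k_3) = 0x53DE58
s_5 = Round(s_4, k_4) = 0x9BE798
s_6 = Round(s_5, k_5) = 0x4F72AD

0x35C271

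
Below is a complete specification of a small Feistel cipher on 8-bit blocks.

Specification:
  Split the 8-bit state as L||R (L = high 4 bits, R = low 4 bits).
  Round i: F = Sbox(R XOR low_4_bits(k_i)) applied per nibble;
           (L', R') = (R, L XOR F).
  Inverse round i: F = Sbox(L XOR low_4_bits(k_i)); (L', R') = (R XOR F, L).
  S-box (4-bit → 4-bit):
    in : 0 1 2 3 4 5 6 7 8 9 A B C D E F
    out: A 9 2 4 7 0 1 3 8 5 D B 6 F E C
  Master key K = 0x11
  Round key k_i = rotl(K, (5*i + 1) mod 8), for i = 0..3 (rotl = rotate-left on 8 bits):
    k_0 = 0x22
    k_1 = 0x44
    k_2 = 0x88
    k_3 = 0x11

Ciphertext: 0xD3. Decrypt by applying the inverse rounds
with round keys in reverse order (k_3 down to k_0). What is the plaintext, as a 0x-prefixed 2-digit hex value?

0x34

s_0 = ciphertext = 0xD3
s_1 = InvRound(s_0, k_3) = 0x5D
s_2 = InvRound(s_1, k_2) = 0x25
s_3 = InvRound(s_2, k_1) = 0x42
s_4 = InvRound(s_3, k_0) = 0x34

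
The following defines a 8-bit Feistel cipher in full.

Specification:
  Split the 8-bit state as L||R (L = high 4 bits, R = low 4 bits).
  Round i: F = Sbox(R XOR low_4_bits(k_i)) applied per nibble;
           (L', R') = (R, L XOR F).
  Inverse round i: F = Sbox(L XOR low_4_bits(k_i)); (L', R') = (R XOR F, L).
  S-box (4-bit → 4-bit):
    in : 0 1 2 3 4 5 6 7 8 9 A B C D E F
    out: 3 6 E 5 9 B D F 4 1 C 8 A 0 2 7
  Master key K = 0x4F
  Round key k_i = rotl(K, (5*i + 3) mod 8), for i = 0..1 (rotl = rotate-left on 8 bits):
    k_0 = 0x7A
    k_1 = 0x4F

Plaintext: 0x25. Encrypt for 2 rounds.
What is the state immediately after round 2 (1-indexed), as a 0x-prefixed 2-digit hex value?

0x59

s_0 = plaintext = 0x25
s_1 = Round(s_0, k_0) = 0x55
s_2 = Round(s_1, k_1) = 0x59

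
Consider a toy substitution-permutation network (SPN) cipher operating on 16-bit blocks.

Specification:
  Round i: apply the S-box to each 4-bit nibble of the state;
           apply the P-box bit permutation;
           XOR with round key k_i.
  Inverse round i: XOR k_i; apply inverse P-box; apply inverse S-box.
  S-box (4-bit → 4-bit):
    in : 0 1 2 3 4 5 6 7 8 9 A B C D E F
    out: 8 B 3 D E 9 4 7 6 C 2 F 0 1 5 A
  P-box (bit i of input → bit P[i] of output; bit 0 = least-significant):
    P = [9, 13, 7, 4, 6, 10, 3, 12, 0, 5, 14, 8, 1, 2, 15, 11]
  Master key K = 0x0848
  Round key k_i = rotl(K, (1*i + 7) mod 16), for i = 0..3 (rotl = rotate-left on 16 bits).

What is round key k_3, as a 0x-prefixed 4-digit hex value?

K = 0x0848
k_0 = rotl(K, (1*0+7) mod 16) = rotl(K, 7) = 0x2404
k_1 = rotl(K, (1*1+7) mod 16) = rotl(K, 8) = 0x4808
k_2 = rotl(K, (1*2+7) mod 16) = rotl(K, 9) = 0x9010
k_3 = rotl(K, (1*3+7) mod 16) = rotl(K, 10) = 0x2021

0x2021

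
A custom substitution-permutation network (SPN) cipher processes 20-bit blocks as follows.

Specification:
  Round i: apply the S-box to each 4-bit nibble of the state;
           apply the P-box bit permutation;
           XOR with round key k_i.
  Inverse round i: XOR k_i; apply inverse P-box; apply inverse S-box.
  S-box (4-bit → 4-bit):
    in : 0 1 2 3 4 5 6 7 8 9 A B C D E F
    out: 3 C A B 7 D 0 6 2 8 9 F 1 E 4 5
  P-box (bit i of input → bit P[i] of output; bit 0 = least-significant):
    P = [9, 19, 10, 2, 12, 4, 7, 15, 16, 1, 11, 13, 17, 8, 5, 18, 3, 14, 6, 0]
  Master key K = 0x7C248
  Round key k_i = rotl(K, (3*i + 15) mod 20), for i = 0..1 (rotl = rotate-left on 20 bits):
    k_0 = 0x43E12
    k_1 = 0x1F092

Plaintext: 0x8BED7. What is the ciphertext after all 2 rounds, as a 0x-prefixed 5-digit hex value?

0xA40BD

s_0 = plaintext = 0x8BED7
s_1 = Round(s_0, k_0) = 0xAF3A2
s_2 = Round(s_1, k_1) = 0xA40BD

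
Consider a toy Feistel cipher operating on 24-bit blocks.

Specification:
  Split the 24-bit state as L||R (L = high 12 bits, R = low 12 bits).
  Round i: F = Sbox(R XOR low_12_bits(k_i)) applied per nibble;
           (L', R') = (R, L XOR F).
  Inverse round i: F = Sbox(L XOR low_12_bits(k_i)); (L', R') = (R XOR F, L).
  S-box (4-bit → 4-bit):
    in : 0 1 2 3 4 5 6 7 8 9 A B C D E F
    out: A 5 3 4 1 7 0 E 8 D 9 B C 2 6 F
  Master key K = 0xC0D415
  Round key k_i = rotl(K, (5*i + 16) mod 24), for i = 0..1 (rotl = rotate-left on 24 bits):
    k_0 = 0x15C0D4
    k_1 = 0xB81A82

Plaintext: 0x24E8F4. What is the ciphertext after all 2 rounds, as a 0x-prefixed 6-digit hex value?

s_0 = plaintext = 0x24E8F4
s_1 = Round(s_0, k_0) = 0x8F4A74
s_2 = Round(s_1, k_1) = 0xA74204

0xA74204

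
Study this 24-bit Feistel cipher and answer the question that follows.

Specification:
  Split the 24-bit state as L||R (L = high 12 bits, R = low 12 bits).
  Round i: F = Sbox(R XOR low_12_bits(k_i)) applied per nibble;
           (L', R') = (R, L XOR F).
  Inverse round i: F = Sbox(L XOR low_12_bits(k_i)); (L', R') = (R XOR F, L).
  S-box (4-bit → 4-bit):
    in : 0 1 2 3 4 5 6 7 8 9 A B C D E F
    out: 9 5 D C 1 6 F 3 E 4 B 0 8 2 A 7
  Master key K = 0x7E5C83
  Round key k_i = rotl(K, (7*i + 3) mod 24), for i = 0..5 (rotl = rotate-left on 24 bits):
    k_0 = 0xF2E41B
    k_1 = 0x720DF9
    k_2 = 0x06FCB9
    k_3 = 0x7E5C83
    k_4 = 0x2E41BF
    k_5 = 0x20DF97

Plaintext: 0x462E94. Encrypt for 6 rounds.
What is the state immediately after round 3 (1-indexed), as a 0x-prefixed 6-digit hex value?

s_0 = plaintext = 0x462E94
s_1 = Round(s_0, k_0) = 0xE94F85
s_2 = Round(s_1, k_1) = 0xF853AC
s_3 = Round(s_2, k_2) = 0x3AC8D3
s_4 = Round(s_3, k_3) = 0x8D32C5
s_5 = Round(s_4, k_4) = 0x2C54E8
s_6 = Round(s_5, k_5) = 0x4E82F2

0x3AC8D3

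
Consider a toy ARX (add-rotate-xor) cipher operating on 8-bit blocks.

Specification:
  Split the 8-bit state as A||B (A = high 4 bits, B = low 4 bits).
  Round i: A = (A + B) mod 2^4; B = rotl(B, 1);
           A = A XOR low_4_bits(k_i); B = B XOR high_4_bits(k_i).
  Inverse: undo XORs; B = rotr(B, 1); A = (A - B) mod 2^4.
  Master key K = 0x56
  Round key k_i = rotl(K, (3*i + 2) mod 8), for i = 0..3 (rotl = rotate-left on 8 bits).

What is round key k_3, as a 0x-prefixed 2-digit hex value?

K = 0x56
k_0 = rotl(K, (3*0+2) mod 8) = rotl(K, 2) = 0x59
k_1 = rotl(K, (3*1+2) mod 8) = rotl(K, 5) = 0xCA
k_2 = rotl(K, (3*2+2) mod 8) = rotl(K, 0) = 0x56
k_3 = rotl(K, (3*3+2) mod 8) = rotl(K, 3) = 0xB2

0xB2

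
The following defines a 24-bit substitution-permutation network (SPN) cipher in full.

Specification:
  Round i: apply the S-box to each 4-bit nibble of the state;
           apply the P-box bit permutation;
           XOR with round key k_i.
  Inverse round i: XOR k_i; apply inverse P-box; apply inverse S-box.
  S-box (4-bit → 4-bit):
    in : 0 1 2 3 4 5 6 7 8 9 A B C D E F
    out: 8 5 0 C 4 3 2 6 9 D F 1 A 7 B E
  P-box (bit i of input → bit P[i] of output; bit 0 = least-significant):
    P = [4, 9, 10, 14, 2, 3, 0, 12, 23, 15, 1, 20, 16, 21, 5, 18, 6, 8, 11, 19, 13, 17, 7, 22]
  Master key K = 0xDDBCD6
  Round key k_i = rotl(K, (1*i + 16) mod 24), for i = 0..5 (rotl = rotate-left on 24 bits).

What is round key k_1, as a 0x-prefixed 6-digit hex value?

K = 0xDDBCD6
k_0 = rotl(K, (1*0+16) mod 24) = rotl(K, 16) = 0xD6DDBC
k_1 = rotl(K, (1*1+16) mod 24) = rotl(K, 17) = 0xADBB79

0xADBB79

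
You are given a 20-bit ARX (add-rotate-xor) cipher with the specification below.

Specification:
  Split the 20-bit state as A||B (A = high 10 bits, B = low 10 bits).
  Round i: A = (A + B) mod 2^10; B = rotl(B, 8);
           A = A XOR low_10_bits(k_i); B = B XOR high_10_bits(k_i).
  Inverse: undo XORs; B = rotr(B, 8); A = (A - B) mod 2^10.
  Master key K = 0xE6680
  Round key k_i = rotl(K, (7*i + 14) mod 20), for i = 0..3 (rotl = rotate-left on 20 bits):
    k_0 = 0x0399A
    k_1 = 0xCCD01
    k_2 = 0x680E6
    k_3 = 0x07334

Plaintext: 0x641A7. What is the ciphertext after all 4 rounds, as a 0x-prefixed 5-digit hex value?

0x61EFA

s_0 = plaintext = 0x641A7
s_1 = Round(s_0, k_0) = 0xAB767
s_2 = Round(s_1, k_1) = 0xC54EA
s_3 = Round(s_2, k_2) = 0xC679A
s_4 = Round(s_3, k_3) = 0x61EFA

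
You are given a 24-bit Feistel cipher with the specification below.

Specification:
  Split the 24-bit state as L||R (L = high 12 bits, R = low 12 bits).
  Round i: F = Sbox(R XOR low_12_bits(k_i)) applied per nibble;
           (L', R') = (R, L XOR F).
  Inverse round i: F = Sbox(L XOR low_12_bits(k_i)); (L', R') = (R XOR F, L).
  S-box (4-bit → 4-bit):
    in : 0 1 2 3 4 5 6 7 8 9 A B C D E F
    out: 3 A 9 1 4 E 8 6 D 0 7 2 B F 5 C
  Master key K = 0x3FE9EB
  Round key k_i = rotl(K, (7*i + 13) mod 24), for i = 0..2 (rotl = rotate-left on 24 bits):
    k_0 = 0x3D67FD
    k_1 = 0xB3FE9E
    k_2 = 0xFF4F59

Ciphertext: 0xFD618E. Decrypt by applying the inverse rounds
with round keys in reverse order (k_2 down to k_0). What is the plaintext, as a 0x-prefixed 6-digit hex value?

s_0 = ciphertext = 0xFD618E
s_1 = InvRound(s_0, k_2) = 0x252FD6
s_2 = InvRound(s_1, k_1) = 0x46D252
s_3 = InvRound(s_2, k_0) = 0x35146D

0x35146D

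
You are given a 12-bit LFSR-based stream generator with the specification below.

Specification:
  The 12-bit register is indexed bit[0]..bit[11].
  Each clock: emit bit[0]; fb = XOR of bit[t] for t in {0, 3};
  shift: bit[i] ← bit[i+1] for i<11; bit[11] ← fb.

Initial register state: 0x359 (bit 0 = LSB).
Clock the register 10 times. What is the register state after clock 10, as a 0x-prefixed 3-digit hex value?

0xCC8

reg_0 = 0x359
clock 1: out=1, reg = 0x1AC
clock 2: out=0, reg = 0x8D6
clock 3: out=0, reg = 0x46B
clock 4: out=1, reg = 0x235
clock 5: out=1, reg = 0x91A
clock 6: out=0, reg = 0xC8D
clock 7: out=1, reg = 0x646
clock 8: out=0, reg = 0x323
clock 9: out=1, reg = 0x991
clock 10: out=1, reg = 0xCC8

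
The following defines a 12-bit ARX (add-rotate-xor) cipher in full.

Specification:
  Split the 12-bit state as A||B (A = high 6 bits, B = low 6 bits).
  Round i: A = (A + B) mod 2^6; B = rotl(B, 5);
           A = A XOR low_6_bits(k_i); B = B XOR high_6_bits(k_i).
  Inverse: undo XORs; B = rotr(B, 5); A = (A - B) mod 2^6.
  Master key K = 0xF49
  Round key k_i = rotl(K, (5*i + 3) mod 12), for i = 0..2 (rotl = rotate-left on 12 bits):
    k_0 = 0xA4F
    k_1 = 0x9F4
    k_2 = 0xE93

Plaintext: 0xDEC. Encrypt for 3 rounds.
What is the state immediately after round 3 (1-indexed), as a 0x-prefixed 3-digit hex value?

0x936

s_0 = plaintext = 0xDEC
s_1 = Round(s_0, k_0) = 0xB3F
s_2 = Round(s_1, k_1) = 0x7D8
s_3 = Round(s_2, k_2) = 0x936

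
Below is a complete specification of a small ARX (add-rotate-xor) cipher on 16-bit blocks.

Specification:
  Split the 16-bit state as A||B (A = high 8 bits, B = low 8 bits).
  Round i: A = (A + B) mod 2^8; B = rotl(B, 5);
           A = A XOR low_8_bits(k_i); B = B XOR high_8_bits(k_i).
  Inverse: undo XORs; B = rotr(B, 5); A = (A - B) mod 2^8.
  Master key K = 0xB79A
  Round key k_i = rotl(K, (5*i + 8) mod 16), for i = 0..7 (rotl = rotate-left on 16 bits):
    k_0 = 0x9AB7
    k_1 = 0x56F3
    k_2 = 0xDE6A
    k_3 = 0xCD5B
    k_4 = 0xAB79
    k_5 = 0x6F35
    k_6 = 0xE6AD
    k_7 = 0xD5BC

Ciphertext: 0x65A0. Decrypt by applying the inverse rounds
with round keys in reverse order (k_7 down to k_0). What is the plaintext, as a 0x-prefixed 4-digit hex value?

0xC5E1

s_0 = ciphertext = 0x65A0
s_1 = InvRound(s_0, k_7) = 0x2EAB
s_2 = InvRound(s_1, k_6) = 0x196A
s_3 = InvRound(s_2, k_5) = 0x0428
s_4 = InvRound(s_3, k_4) = 0x611C
s_5 = InvRound(s_4, k_3) = 0xAC8E
s_6 = InvRound(s_5, k_2) = 0x4482
s_7 = InvRound(s_6, k_1) = 0x11A6
s_8 = InvRound(s_7, k_0) = 0xC5E1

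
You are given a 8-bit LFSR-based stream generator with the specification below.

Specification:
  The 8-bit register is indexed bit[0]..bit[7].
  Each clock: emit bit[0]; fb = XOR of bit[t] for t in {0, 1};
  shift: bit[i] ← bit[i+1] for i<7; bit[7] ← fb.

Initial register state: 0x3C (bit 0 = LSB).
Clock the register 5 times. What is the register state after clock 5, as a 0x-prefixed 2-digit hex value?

reg_0 = 0x3C
clock 1: out=0, reg = 0x1E
clock 2: out=0, reg = 0x8F
clock 3: out=1, reg = 0x47
clock 4: out=1, reg = 0x23
clock 5: out=1, reg = 0x11

0x11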